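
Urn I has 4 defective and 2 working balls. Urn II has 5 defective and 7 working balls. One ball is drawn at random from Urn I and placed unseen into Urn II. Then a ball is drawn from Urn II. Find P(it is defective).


P(transfer defective) = 4/6 = 2/3; P(transfer working) = 1/3
If defective transferred: Urn II has 6 defective of 13, so P(defective|defective moved) = 6/13
If working transferred: Urn II has 5 defective of 13, so P(defective|working moved) = 5/13
By total probability: P(defective) = 2/3*6/13 + 1/3*5/13 = 17/39

17/39


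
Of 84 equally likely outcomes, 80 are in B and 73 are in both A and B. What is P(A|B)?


P(A|B) = P(A∩B)/P(B) = (73/84)/(80/84) = 73/80

73/80


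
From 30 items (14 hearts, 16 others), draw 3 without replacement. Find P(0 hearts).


P(X=0) = C(14,0)*C(16,3) / C(30,3)
= 1*560 / 4060
= 560/4060 = 4/29

4/29


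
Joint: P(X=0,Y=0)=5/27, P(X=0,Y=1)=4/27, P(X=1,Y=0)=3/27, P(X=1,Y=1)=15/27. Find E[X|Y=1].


P(Y=1) = 19/27
E[X|Y=1] = (0*4 + 1*15)/19 = 15/19

15/19


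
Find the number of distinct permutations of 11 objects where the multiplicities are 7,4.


11! = 39916800
Denominator: 7!=5040 * 4!=24
Coefficient = 39916800 / 120960 = 330

330


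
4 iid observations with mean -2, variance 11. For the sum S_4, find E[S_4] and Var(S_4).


E[S_n] = n*mu = 4*-2 = -8
Var(S_n) = n*sigma^2 = 4*11 = 44

E[S_4]=-8, Var(S_4)=44


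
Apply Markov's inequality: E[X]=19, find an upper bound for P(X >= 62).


Markov: P(X >= a) <= E[X]/a
P(X >= 62) <= 19/62

19/62


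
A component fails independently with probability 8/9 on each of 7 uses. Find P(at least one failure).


P(at least one) = 1 - P(none)
P(none) = (1 - 8/9)^7 = (1/9)^7 = 1/4782969
P(at least one) = 1 - 1/4782969 = 4782968/4782969

4782968/4782969


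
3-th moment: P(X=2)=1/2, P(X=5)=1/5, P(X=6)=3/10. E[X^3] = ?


E[X^3] = sum(x^3 * P(x))
= 8*1/2 + 125*1/5 + 216*3/10
= 469/5

469/5


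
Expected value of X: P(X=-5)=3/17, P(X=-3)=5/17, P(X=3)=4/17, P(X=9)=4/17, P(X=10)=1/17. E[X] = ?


E[X] = sum(x * P(x))
= -5*3/17 - 3*5/17 + 3*4/17 + 9*4/17 + 10*1/17
= 28/17

28/17


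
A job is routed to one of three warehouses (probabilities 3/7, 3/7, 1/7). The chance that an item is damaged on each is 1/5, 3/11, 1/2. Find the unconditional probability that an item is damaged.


P(A) = P(A|B1)P(B1) + P(A|B2)P(B2) + P(A|B3)P(B3)
= 1/5*3/7 + 3/11*3/7 + 1/2*1/7
= 3/35 + 9/77 + 1/14 = 211/770

211/770


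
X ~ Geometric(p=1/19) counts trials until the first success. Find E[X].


For geometric (trials until first success), E[X] = 1/p = 1/(1/19) = 19

19


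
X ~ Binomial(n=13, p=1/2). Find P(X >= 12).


P(X>=12) = P(X=12) + P(X=13)
= 13/8192 + 1/8192
= 7/4096

7/4096


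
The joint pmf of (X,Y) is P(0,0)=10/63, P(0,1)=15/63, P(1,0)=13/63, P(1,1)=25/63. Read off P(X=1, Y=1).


Read from table: P(X=1, Y=1) = 25/63

25/63


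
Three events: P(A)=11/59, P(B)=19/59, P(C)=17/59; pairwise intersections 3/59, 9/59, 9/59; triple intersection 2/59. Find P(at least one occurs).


P(A∪B∪C) = P(A)+P(B)+P(C) - P(AB)-P(AC)-P(BC) + P(ABC)
= 11/59+19/59+17/59 - 3/59-9/59-9/59 + 2/59
= 28/59

28/59


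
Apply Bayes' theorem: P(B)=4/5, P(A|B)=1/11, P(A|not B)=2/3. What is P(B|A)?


P(A) = P(A|B)P(B) + P(A|B')P(B') = 1/11*4/5 + 2/3*1/5 = 34/165
P(B|A) = P(A|B)P(B)/P(A) = (4/55)/(34/165) = 6/17

6/17


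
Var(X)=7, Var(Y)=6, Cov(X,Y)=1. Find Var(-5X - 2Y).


Var(-5X - 2Y) = (-5)^2*Var(X) + (-2)^2*Var(Y) + 2*(-5)*(-2)*Cov(X,Y)
= 25*7 + 4*6 + 20*1
= 175 + 24 + 20 = 219

219


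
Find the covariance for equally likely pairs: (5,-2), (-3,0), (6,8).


E[X]=8/3, E[Y]=2, E[XY]=38/3
Cov(X,Y) = E[XY] - E[X]E[Y] = 38/3 - 8/3*2 = 22/3

22/3


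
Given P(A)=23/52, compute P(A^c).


P(A') = 1 - P(A) = 1 - 23/52 = 29/52

29/52


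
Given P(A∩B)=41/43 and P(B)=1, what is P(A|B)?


P(A|B) = P(A∩B)/P(B) = (41/43)/(43/43) = 41/43

41/43


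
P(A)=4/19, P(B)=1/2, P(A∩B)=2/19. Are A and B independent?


P(A)*P(B) = 4/19*1/2 = 2/19
P(A∩B) = 2/19, which equals P(A)P(B), so independent

Yes, A and B are independent


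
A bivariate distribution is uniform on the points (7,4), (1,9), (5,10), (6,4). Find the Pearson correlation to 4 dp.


Cov(X,Y) = -4.3125, Var(X) = 5.1875, Var(Y) = 7.6875
rho = Cov/(sqrt(VarX)*sqrt(VarY)) = -0.6829

-0.6829


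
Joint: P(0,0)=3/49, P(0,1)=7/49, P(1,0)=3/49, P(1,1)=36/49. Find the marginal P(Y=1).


P(Y=1) = P(0,1)+P(1,1) = 7/49 + 36/49 = 43/49

43/49


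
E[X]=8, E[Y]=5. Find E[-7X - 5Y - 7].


E[-7X - 5Y - 7] = -7*E[X] - 5*E[Y] - 7
= (-7)*(8) + (-5)*(5) + (-7)
= -56 - 25 - 7 = -88

-88


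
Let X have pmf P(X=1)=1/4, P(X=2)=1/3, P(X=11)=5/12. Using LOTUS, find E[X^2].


E[X^2] = sum(g(x)*P(x))
= 1*1/4 + 4*1/3 + 121*5/12
= 52

52


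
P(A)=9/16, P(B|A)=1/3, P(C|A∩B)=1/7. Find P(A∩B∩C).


P(A∩B∩C) = P(A) * P(B|A) * P(C|A∩B)
= 9/16 * 1/3 * 1/7
= 3/16 * 1/7 = 3/112

3/112


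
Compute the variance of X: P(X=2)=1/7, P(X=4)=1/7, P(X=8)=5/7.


E[X] = 46/7, E[X^2] = 340/7
Var(X) = E[X^2] - (E[X])^2 = 340/7 - (46/7)^2 = 264/49

264/49


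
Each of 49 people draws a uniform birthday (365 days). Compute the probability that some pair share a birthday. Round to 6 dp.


P(all different) = prod((365-i)/365 for i=0..48) = 0.034220
P(at least one match) = 1 - 0.034220 = 0.965780

0.965780


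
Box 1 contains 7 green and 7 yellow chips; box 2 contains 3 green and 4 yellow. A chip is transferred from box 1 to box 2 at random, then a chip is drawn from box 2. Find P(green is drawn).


P(transfer green) = 7/14 = 1/2; P(transfer yellow) = 1/2
If green transferred: Urn II has 4 green of 8, so P(green|green moved) = 1/2
If yellow transferred: Urn II has 3 green of 8, so P(green|yellow moved) = 3/8
By total probability: P(green) = 1/2*1/2 + 1/2*3/8 = 7/16

7/16


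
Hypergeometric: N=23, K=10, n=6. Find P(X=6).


P(X=6) = C(10,6)*C(13,0) / C(23,6)
= 210*1 / 100947
= 210/100947 = 10/4807

10/4807


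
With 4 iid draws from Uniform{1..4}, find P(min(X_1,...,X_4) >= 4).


P(min >= 4) = P(all X_i >= 4) = (P(X_1 >= 4))^4
= (1/4)^4 = 1/256

1/256


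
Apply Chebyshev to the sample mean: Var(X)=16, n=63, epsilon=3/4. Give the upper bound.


Var(Xbar) = Var(X)/n = 16/63
Chebyshev: P(|Xbar-mu| >= 3/4) <= Var(Xbar)/(3/4)^2 = (16/63)/(9/16) = 256/567

256/567


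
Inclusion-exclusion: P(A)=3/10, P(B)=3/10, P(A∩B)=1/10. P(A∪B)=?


P(A∪B) = P(A) + P(B) - P(A∩B)
= 3/10 + 3/10 - 1/10 = 1/2

1/2


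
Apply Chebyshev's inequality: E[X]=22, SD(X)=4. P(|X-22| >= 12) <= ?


k = 12/4 = 3
Chebyshev: P(|X-mu| >= k*sigma) <= 1/k^2 = 1/3^2 = 1/9

1/9


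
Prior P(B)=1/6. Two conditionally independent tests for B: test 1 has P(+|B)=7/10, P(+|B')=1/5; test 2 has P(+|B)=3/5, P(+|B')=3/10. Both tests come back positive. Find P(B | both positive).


After test 1: P(+) = 7/10*1/6 + 1/5*5/6 = 17/60
P(B|+) = (7/60)/(17/60) = 7/17
After test 2 (use post1 as new prior): P(+) = 3/5*7/17 + 3/10*10/17 = 36/85
P(B|+,+) = (21/85)/(36/85) = 7/12

7/12


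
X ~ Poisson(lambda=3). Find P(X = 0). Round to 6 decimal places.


P(X=0) = e^(-3) * 3^0 / 0!
≈ 0.04978706837 * 1 / 1
≈ 0.049787

0.049787


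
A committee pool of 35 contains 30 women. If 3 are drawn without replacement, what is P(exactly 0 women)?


P(X=0) = C(30,0)*C(5,3) / C(35,3)
= 1*10 / 6545
= 10/6545 = 2/1309

2/1309


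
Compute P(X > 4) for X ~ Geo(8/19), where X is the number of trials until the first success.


P(X > 4) = P(first 4 trials all fail) = (1-p)^4 = (11/19)^4 = 14641/130321

14641/130321


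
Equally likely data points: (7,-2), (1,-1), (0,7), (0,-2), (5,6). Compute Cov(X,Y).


E[X]=13/5, E[Y]=8/5, E[XY]=3
Cov(X,Y) = E[XY] - E[X]E[Y] = 3 - 13/5*8/5 = -29/25

-29/25


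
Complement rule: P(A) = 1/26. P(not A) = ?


P(A') = 1 - P(A) = 1 - 1/26 = 25/26

25/26


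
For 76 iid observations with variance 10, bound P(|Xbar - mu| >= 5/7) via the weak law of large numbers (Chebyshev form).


Var(Xbar) = Var(X)/n = 10/76
Chebyshev: P(|Xbar-mu| >= 5/7) <= Var(Xbar)/(5/7)^2 = (5/38)/(25/49) = 49/190

49/190


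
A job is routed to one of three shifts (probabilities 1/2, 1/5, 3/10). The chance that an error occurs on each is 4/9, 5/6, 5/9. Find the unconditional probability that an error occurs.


P(A) = P(A|B1)P(B1) + P(A|B2)P(B2) + P(A|B3)P(B3)
= 4/9*1/2 + 5/6*1/5 + 5/9*3/10
= 2/9 + 1/6 + 1/6 = 5/9

5/9


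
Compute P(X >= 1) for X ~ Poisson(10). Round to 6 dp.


P(X>=1) = 1 - P(X<=0) = 1 - (e^(-10)*10^0/0!)
≈ 1 - 0.0000453999 = 0.9999546001
≈ 0.999955

0.999955


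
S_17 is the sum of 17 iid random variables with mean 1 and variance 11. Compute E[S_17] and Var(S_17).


E[S_n] = n*mu = 17*1 = 17
Var(S_n) = n*sigma^2 = 17*11 = 187

E[S_17]=17, Var(S_17)=187


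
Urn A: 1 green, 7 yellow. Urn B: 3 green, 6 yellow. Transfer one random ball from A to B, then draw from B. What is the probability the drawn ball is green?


P(transfer green) = 1/8; P(transfer yellow) = 7/8
If green transferred: Urn II has 4 green of 10, so P(green|green moved) = 2/5
If yellow transferred: Urn II has 3 green of 10, so P(green|yellow moved) = 3/10
By total probability: P(green) = 1/8*2/5 + 7/8*3/10 = 5/16

5/16


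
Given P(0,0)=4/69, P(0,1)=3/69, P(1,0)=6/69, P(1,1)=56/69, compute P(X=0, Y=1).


Read from table: P(X=0, Y=1) = 3/69 = 1/23

1/23


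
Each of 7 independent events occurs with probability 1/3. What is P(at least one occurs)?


P(at least one) = 1 - P(none)
P(none) = (1 - 1/3)^7 = (2/3)^7 = 128/2187
P(at least one) = 1 - 128/2187 = 2059/2187

2059/2187


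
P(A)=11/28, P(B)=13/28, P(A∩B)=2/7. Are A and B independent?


P(A)*P(B) = 11/28*13/28 = 143/784
P(A∩B) = 2/7 != 143/784, so not independent

No, A and B are not independent


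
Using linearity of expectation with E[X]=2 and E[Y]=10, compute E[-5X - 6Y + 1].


E[-5X - 6Y + 1] = -5*E[X] - 6*E[Y] + 1
= (-5)*(2) + (-6)*(10) + (1)
= -10 - 60 + 1 = -69

-69


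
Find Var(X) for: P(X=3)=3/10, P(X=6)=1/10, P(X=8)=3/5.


E[X] = 63/10, E[X^2] = 447/10
Var(X) = E[X^2] - (E[X])^2 = 447/10 - (63/10)^2 = 501/100

501/100


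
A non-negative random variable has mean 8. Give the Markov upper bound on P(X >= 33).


Markov: P(X >= a) <= E[X]/a
P(X >= 33) <= 8/33

8/33


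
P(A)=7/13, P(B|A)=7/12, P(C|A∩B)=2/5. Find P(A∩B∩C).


P(A∩B∩C) = P(A) * P(B|A) * P(C|A∩B)
= 7/13 * 7/12 * 2/5
= 49/156 * 2/5 = 49/390

49/390


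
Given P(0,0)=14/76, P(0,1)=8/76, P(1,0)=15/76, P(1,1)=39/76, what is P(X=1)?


P(X=1) = P(1,0)+P(1,1) = 15/76 + 39/76 = 54/76 = 27/38

27/38


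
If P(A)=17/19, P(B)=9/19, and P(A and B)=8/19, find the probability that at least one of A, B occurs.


P(A∪B) = P(A) + P(B) - P(A∩B)
= 17/19 + 9/19 - 8/19 = 18/19

18/19


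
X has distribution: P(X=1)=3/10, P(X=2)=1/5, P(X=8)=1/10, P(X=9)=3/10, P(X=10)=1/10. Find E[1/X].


E[1/X] = sum(g(x)*P(x))
= 1*3/10 + 1/2*1/5 + 1/8*1/10 + 1/9*3/10 + 1/10*1/10
= 547/1200

547/1200


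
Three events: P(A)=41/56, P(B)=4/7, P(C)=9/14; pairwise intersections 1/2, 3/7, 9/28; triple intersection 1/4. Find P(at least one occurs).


P(A∪B∪C) = P(A)+P(B)+P(C) - P(AB)-P(AC)-P(BC) + P(ABC)
= 41/56+4/7+9/14 - 1/2-3/7-9/28 + 1/4
= 53/56

53/56


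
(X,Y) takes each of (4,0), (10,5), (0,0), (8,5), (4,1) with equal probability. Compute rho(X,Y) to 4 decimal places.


Cov(X,Y) = 7.3600, Var(X) = 12.1600, Var(Y) = 5.3600
rho = Cov/(sqrt(VarX)*sqrt(VarY)) = 0.9117

0.9117


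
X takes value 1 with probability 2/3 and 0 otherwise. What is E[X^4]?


For Bernoulli: X in {0,1}
E[X^4] = 0^4*(1-2/3) + 1^4*2/3 = 2/3

2/3


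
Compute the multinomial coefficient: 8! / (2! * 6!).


8! = 40320
Denominator: 2!=2 * 6!=720
Coefficient = 40320 / 1440 = 28

28


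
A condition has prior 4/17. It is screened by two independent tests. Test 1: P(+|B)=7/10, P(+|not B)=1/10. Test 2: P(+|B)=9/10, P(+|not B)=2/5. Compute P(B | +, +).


After test 1: P(+) = 7/10*4/17 + 1/10*13/17 = 41/170
P(B|+) = (14/85)/(41/170) = 28/41
After test 2 (use post1 as new prior): P(+) = 9/10*28/41 + 2/5*13/41 = 152/205
P(B|+,+) = (126/205)/(152/205) = 63/76

63/76


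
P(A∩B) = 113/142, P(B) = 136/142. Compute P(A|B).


P(A|B) = P(A∩B)/P(B) = (113/142)/(136/142) = 113/136

113/136


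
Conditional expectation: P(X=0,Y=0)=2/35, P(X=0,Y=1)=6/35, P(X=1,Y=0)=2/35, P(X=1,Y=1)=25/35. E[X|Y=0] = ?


P(Y=0) = 4/35
E[X|Y=0] = (0*2 + 1*2)/4 = 2/4 = 1/2

1/2


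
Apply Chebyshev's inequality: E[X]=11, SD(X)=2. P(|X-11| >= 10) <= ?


k = 10/2 = 5
Chebyshev: P(|X-mu| >= k*sigma) <= 1/k^2 = 1/5^2 = 1/25

1/25


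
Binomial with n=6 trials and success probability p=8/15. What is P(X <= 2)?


P(X<=2) = P(X=0) + P(X=1) + P(X=2)
= 117649/11390625 + 268912/3796875 + 153664/759375
= 645869/2278125

645869/2278125


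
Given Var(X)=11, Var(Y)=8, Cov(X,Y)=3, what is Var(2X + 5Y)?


Var(2X + 5Y) = 2^2*Var(X) + 5^2*Var(Y) + 2*2*5*Cov(X,Y)
= 4*11 + 25*8 + 20*3
= 44 + 200 + 60 = 304

304


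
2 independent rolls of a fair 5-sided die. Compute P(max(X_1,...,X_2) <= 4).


P(max <= 4) = P(all X_i <= 4) = (P(X_1 <= 4))^2
= (4/5)^2 = 16/25

16/25


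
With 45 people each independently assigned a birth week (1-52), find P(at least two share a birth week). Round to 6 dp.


P(all different) = prod((52-i)/52 for i=0..44) = 0.000000
P(at least one match) = 1 - 0.000000 = 1.000000

1.000000


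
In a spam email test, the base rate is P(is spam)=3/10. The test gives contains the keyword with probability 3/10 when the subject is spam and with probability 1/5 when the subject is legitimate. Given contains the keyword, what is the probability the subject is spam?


P(A) = P(A|B)P(B) + P(A|B')P(B') = 3/10*3/10 + 1/5*7/10 = 23/100
P(B|A) = P(A|B)P(B)/P(A) = (9/100)/(23/100) = 9/23

9/23


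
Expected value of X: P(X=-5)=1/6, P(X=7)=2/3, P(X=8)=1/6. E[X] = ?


E[X] = sum(x * P(x))
= -5*1/6 + 7*2/3 + 8*1/6
= 31/6

31/6


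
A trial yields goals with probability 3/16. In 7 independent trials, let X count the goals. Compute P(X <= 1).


P(X<=1) = P(X=0) + P(X=1)
= 62748517/268435456 + 101362989/268435456
= 82055753/134217728

82055753/134217728


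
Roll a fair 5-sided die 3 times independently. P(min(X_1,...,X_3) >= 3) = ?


P(min >= 3) = P(all X_i >= 3) = (P(X_1 >= 3))^3
= (3/5)^3 = 27/125

27/125


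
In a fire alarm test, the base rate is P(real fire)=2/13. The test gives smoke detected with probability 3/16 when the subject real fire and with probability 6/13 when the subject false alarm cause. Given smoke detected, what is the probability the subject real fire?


P(A) = P(A|B)P(B) + P(A|B')P(B') = 3/16*2/13 + 6/13*11/13 = 567/1352
P(B|A) = P(A|B)P(B)/P(A) = (3/104)/(567/1352) = 13/189

13/189


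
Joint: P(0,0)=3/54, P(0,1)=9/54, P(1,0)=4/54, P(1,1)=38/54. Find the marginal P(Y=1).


P(Y=1) = P(0,1)+P(1,1) = 9/54 + 38/54 = 47/54

47/54


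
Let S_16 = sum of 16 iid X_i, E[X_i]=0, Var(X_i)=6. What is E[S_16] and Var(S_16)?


E[S_n] = n*mu = 16*0 = 0
Var(S_n) = n*sigma^2 = 16*6 = 96

E[S_16]=0, Var(S_16)=96


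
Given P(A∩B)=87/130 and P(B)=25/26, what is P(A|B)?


P(A|B) = P(A∩B)/P(B) = (87/130)/(125/130) = 87/125

87/125


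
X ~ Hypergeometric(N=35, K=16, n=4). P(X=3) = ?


P(X=3) = C(16,3)*C(19,1) / C(35,4)
= 560*19 / 52360
= 10640/52360 = 38/187

38/187


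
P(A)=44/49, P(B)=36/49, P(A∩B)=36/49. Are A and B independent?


P(A)*P(B) = 44/49*36/49 = 1584/2401
P(A∩B) = 36/49 != 1584/2401, so not independent

No, A and B are not independent


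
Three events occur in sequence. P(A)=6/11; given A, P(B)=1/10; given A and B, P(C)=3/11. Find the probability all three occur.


P(A∩B∩C) = P(A) * P(B|A) * P(C|A∩B)
= 6/11 * 1/10 * 3/11
= 3/55 * 3/11 = 9/605

9/605


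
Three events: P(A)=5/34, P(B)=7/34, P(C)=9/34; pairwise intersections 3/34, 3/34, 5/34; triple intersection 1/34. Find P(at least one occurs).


P(A∪B∪C) = P(A)+P(B)+P(C) - P(AB)-P(AC)-P(BC) + P(ABC)
= 5/34+7/34+9/34 - 3/34-3/34-5/34 + 1/34
= 11/34

11/34


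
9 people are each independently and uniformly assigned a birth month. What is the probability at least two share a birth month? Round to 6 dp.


P(all different) = prod((12-i)/12 for i=0..8) = 0.015472
P(at least one match) = 1 - 0.015472 = 0.984528

0.984528


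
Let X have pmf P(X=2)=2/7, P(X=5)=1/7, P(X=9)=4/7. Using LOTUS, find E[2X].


E[2X] = sum(g(x)*P(x))
= 4*2/7 + 10*1/7 + 18*4/7
= 90/7

90/7


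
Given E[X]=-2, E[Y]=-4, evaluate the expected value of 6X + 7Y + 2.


E[6X + 7Y + 2] = 6*E[X] + 7*E[Y] + 2
= (6)*(-2) + (7)*(-4) + (2)
= -12 - 28 + 2 = -38

-38


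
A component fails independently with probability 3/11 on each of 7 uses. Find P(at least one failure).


P(at least one) = 1 - P(none)
P(none) = (1 - 3/11)^7 = (8/11)^7 = 2097152/19487171
P(at least one) = 1 - 2097152/19487171 = 17390019/19487171

17390019/19487171


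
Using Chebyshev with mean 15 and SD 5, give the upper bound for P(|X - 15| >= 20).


k = 20/5 = 4
Chebyshev: P(|X-mu| >= k*sigma) <= 1/k^2 = 1/4^2 = 1/16

1/16


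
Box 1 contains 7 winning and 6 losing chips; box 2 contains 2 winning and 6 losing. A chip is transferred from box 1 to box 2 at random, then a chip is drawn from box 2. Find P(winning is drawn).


P(transfer winning) = 7/13; P(transfer losing) = 6/13
If winning transferred: Urn II has 3 winning of 9, so P(winning|winning moved) = 1/3
If losing transferred: Urn II has 2 winning of 9, so P(winning|losing moved) = 2/9
By total probability: P(winning) = 7/13*1/3 + 6/13*2/9 = 11/39

11/39


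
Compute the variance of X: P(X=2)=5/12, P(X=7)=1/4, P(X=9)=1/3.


E[X] = 67/12, E[X^2] = 491/12
Var(X) = E[X^2] - (E[X])^2 = 491/12 - (67/12)^2 = 1403/144

1403/144


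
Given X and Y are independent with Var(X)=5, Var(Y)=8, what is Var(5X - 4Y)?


Independence => Cov(X,Y)=0
Var(5X - 4Y) = 5^2*Var(X) + (-4)^2*Var(Y)
= 25*5 + 16*8 = 253

253


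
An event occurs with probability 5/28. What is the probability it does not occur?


P(A') = 1 - P(A) = 1 - 5/28 = 23/28

23/28


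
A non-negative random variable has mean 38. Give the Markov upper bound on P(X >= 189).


Markov: P(X >= a) <= E[X]/a
P(X >= 189) <= 38/189

38/189


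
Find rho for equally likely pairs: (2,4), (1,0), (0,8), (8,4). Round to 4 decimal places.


Cov(X,Y) = -1.0000, Var(X) = 9.6875, Var(Y) = 8.0000
rho = Cov/(sqrt(VarX)*sqrt(VarY)) = -0.1136

-0.1136


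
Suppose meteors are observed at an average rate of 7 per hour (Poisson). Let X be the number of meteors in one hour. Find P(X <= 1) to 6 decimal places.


P(X<=1) = e^(-7)*7^0/0! + e^(-7)*7^1/1!
≈ 0.0009118820 + 0.0063831738
= 0.0072950558
≈ 0.007295

0.007295


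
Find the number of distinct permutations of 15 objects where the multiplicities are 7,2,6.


15! = 1307674368000
Denominator: 7!=5040 * 2!=2 * 6!=720
Coefficient = 1307674368000 / 7257600 = 180180

180180


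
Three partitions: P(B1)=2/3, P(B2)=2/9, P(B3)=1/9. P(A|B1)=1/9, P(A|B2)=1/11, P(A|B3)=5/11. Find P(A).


P(A) = P(A|B1)P(B1) + P(A|B2)P(B2) + P(A|B3)P(B3)
= 1/9*2/3 + 1/11*2/9 + 5/11*1/9
= 2/27 + 2/99 + 5/99 = 43/297

43/297


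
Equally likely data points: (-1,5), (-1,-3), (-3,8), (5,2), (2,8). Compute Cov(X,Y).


E[X]=2/5, E[Y]=4, E[XY]=0
Cov(X,Y) = E[XY] - E[X]E[Y] = 0 - 2/5*4 = -8/5

-8/5


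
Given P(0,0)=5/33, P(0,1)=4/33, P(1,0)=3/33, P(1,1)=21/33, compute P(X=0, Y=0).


Read from table: P(X=0, Y=0) = 5/33

5/33


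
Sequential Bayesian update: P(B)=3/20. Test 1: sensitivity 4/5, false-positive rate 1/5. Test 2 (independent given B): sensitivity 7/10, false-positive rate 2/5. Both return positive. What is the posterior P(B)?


After test 1: P(+) = 4/5*3/20 + 1/5*17/20 = 29/100
P(B|+) = (3/25)/(29/100) = 12/29
After test 2 (use post1 as new prior): P(+) = 7/10*12/29 + 2/5*17/29 = 76/145
P(B|+,+) = (42/145)/(76/145) = 21/38

21/38


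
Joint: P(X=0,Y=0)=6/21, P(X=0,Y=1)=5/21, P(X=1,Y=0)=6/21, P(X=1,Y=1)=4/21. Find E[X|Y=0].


P(Y=0) = 12/21
E[X|Y=0] = (0*6 + 1*6)/12 = 6/12 = 1/2

1/2


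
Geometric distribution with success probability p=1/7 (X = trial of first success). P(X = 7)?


P(X=7) = (1-p)^6 * p = (6/7)^6 * 1/7
= 46656/117649 * 1/7 = 46656/823543

46656/823543


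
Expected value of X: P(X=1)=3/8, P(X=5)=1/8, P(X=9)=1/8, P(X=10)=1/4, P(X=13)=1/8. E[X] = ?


E[X] = sum(x * P(x))
= 1*3/8 + 5*1/8 + 9*1/8 + 10*1/4 + 13*1/8
= 25/4

25/4


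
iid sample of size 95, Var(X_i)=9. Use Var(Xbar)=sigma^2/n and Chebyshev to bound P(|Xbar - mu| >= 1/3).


Var(Xbar) = Var(X)/n = 9/95
Chebyshev: P(|Xbar-mu| >= 1/3) <= Var(Xbar)/(1/3)^2 = (9/95)/(1/9) = 81/95

81/95


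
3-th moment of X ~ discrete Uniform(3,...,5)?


E[X^3] = (1/3) * sum(x^3 for x=3..5)
= 216/3 = 72

72


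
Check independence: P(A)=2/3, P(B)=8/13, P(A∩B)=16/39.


P(A)*P(B) = 2/3*8/13 = 16/39
P(A∩B) = 16/39, which equals P(A)P(B), so independent

Yes, A and B are independent


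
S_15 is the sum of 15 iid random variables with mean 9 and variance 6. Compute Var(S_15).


By independence, Var(S_n) = n*Var(X_1) = 15*6 = 90

90


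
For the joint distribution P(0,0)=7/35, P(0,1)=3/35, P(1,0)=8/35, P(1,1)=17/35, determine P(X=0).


P(X=0) = P(0,0)+P(0,1) = 7/35 + 3/35 = 10/35 = 2/7

2/7


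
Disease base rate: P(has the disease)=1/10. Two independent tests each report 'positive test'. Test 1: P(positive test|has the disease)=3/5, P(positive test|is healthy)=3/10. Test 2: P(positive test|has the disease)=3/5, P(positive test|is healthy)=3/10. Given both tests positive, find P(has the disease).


After test 1: P(+) = 3/5*1/10 + 3/10*9/10 = 33/100
P(B|+) = (3/50)/(33/100) = 2/11
After test 2 (use post1 as new prior): P(+) = 3/5*2/11 + 3/10*9/11 = 39/110
P(B|+,+) = (6/55)/(39/110) = 4/13

4/13


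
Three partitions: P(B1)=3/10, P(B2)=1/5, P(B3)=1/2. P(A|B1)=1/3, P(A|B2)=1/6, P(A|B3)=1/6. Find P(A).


P(A) = P(A|B1)P(B1) + P(A|B2)P(B2) + P(A|B3)P(B3)
= 1/3*3/10 + 1/6*1/5 + 1/6*1/2
= 1/10 + 1/30 + 1/12 = 13/60

13/60


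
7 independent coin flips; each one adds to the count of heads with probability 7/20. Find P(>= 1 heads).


P(at least one) = 1 - P(none)
P(none) = (1 - 7/20)^7 = (13/20)^7 = 62748517/1280000000
P(at least one) = 1 - 62748517/1280000000 = 1217251483/1280000000

1217251483/1280000000


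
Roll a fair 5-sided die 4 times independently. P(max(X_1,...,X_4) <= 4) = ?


P(max <= 4) = P(all X_i <= 4) = (P(X_1 <= 4))^4
= (4/5)^4 = 256/625

256/625


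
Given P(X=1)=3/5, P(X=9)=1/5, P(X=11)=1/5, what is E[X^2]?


E[X^2] = sum(g(x)*P(x))
= 1*3/5 + 81*1/5 + 121*1/5
= 41

41


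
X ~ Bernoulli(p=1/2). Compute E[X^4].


For Bernoulli: X in {0,1}
E[X^4] = 0^4*(1-1/2) + 1^4*1/2 = 1/2

1/2


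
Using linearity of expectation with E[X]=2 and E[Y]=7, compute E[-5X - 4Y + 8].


E[-5X - 4Y + 8] = -5*E[X] - 4*E[Y] + 8
= (-5)*(2) + (-4)*(7) + (8)
= -10 - 28 + 8 = -30

-30


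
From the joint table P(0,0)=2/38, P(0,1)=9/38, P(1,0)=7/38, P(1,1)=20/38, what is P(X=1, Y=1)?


Read from table: P(X=1, Y=1) = 20/38 = 10/19

10/19


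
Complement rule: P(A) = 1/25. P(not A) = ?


P(A') = 1 - P(A) = 1 - 1/25 = 24/25

24/25


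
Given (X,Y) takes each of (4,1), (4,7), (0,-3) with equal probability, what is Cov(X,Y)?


E[X]=8/3, E[Y]=5/3, E[XY]=32/3
Cov(X,Y) = E[XY] - E[X]E[Y] = 32/3 - 8/3*5/3 = 56/9

56/9


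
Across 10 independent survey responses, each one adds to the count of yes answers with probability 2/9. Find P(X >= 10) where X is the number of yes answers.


P(X>=10) = P(X=10)
= 1024/3486784401
= 1024/3486784401

1024/3486784401


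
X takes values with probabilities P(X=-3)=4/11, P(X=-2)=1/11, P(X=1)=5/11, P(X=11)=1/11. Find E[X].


E[X] = sum(x * P(x))
= -3*4/11 - 2*1/11 + 1*5/11 + 11*1/11
= 2/11

2/11


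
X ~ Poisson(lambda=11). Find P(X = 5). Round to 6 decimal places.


P(X=5) = e^(-11) * 11^5 / 5!
≈ 0.00001670170079 * 161051 / 120
≈ 0.022415

0.022415


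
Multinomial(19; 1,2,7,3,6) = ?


19! = 121645100408832000
Denominator: 1!=1 * 2!=2 * 7!=5040 * 3!=6 * 6!=720
Coefficient = 121645100408832000 / 43545600 = 2793510720

2793510720


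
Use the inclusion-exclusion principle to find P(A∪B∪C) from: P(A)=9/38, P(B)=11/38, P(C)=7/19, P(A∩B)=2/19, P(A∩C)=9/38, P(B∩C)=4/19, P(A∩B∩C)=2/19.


P(A∪B∪C) = P(A)+P(B)+P(C) - P(AB)-P(AC)-P(BC) + P(ABC)
= 9/38+11/38+7/19 - 2/19-9/38-4/19 + 2/19
= 17/38

17/38


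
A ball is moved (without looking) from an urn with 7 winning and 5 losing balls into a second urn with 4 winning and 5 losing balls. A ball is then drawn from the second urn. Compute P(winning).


P(transfer winning) = 7/12; P(transfer losing) = 5/12
If winning transferred: Urn II has 5 winning of 10, so P(winning|winning moved) = 1/2
If losing transferred: Urn II has 4 winning of 10, so P(winning|losing moved) = 2/5
By total probability: P(winning) = 7/12*1/2 + 5/12*2/5 = 11/24

11/24


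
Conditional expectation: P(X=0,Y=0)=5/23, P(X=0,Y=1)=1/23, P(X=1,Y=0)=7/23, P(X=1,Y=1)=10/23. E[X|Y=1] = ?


P(Y=1) = 11/23
E[X|Y=1] = (0*1 + 1*10)/11 = 10/11

10/11


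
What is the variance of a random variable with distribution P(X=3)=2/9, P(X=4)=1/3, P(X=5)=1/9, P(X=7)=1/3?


E[X] = 44/9, E[X^2] = 238/9
Var(X) = E[X^2] - (E[X])^2 = 238/9 - (44/9)^2 = 206/81

206/81


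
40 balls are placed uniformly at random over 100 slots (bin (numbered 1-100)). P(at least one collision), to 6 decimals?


P(all different) = prod((100-i)/100 for i=0..39) = 0.000112
P(at least one match) = 1 - 0.000112 = 0.999888

0.999888


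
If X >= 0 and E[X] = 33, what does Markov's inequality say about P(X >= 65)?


Markov: P(X >= a) <= E[X]/a
P(X >= 65) <= 33/65

33/65


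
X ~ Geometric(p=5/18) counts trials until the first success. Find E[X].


For geometric (trials until first success), E[X] = 1/p = 1/(5/18) = 18/5

18/5


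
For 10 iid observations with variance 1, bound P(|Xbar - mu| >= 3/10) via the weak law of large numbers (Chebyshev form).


Var(Xbar) = Var(X)/n = 1/10
Chebyshev: P(|Xbar-mu| >= 3/10) <= Var(Xbar)/(3/10)^2 = (1/10)/(9/100) = 10/9
Bound exceeds 1, so trivial bound: 1

1


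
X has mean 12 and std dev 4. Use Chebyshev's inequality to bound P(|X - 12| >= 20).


k = 20/4 = 5
Chebyshev: P(|X-mu| >= k*sigma) <= 1/k^2 = 1/5^2 = 1/25

1/25


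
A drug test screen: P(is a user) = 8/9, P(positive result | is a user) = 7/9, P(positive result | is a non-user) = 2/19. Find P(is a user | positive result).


P(A) = P(A|B)P(B) + P(A|B')P(B') = 7/9*8/9 + 2/19*1/9 = 1082/1539
P(B|A) = P(A|B)P(B)/P(A) = (56/81)/(1082/1539) = 532/541

532/541


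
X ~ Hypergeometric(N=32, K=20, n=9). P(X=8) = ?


P(X=8) = C(20,8)*C(12,1) / C(32,9)
= 125970*12 / 28048800
= 1511640/28048800 = 969/17980

969/17980


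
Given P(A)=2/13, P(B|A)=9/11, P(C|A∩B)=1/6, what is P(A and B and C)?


P(A∩B∩C) = P(A) * P(B|A) * P(C|A∩B)
= 2/13 * 9/11 * 1/6
= 18/143 * 1/6 = 3/143

3/143


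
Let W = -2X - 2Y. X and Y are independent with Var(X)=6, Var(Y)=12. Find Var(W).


Independence => Cov(X,Y)=0
Var(-2X - 2Y) = (-2)^2*Var(X) + (-2)^2*Var(Y)
= 4*6 + 4*12 = 72

72


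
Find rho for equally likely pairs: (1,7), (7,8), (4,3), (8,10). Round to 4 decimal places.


Cov(X,Y) = 3.7500, Var(X) = 7.5000, Var(Y) = 6.5000
rho = Cov/(sqrt(VarX)*sqrt(VarY)) = 0.5371

0.5371


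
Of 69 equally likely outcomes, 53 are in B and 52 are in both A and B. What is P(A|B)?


P(A|B) = P(A∩B)/P(B) = (52/69)/(53/69) = 52/53

52/53


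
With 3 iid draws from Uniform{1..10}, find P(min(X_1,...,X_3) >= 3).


P(min >= 3) = P(all X_i >= 3) = (P(X_1 >= 3))^3
= (8/10)^3 = (4/5)^3 = 64/125

64/125


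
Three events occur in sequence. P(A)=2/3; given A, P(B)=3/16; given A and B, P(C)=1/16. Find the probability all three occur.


P(A∩B∩C) = P(A) * P(B|A) * P(C|A∩B)
= 2/3 * 3/16 * 1/16
= 1/8 * 1/16 = 1/128

1/128


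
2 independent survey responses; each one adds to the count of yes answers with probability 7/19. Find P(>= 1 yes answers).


P(at least one) = 1 - P(none)
P(none) = (1 - 7/19)^2 = (12/19)^2 = 144/361
P(at least one) = 1 - 144/361 = 217/361

217/361


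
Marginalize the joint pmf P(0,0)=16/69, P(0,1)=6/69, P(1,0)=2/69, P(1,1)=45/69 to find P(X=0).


P(X=0) = P(0,0)+P(0,1) = 16/69 + 6/69 = 22/69

22/69


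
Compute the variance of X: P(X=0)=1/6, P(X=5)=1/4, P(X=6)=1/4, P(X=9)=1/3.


E[X] = 23/4, E[X^2] = 169/4
Var(X) = E[X^2] - (E[X])^2 = 169/4 - (23/4)^2 = 147/16

147/16


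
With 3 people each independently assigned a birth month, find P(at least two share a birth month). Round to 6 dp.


P(all different) = prod((12-i)/12 for i=0..2) = 0.763889
P(at least one match) = 1 - 0.763889 = 0.236111

0.236111


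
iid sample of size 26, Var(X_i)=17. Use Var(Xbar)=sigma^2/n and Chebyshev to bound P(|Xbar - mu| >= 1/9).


Var(Xbar) = Var(X)/n = 17/26
Chebyshev: P(|Xbar-mu| >= 1/9) <= Var(Xbar)/(1/9)^2 = (17/26)/(1/81) = 1377/26
Bound exceeds 1, so trivial bound: 1

1


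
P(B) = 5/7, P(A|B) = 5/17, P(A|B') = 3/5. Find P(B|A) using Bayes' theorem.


P(A) = P(A|B)P(B) + P(A|B')P(B') = 5/17*5/7 + 3/5*2/7 = 227/595
P(B|A) = P(A|B)P(B)/P(A) = (25/119)/(227/595) = 125/227

125/227


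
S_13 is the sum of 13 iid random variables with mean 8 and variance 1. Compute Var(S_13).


By independence, Var(S_n) = n*Var(X_1) = 13*1 = 13

13


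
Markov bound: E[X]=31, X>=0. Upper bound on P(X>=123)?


Markov: P(X >= a) <= E[X]/a
P(X >= 123) <= 31/123

31/123


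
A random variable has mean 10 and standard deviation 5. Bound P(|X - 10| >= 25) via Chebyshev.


k = 25/5 = 5
Chebyshev: P(|X-mu| >= k*sigma) <= 1/k^2 = 1/5^2 = 1/25

1/25


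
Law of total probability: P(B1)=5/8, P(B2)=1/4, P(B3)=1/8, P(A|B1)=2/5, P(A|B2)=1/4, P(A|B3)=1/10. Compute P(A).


P(A) = P(A|B1)P(B1) + P(A|B2)P(B2) + P(A|B3)P(B3)
= 2/5*5/8 + 1/4*1/4 + 1/10*1/8
= 1/4 + 1/16 + 1/80 = 13/40

13/40


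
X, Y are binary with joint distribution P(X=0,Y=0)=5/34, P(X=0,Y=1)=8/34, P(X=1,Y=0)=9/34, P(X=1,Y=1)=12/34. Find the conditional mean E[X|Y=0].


P(Y=0) = 14/34
E[X|Y=0] = (0*5 + 1*9)/14 = 9/14

9/14


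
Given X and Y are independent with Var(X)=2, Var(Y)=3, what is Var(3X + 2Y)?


Independence => Cov(X,Y)=0
Var(3X + 2Y) = 3^2*Var(X) + 2^2*Var(Y)
= 9*2 + 4*3 = 30

30


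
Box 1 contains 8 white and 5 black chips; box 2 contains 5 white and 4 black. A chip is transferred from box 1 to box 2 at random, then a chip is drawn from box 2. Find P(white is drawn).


P(transfer white) = 8/13; P(transfer black) = 5/13
If white transferred: Urn II has 6 white of 10, so P(white|white moved) = 3/5
If black transferred: Urn II has 5 white of 10, so P(white|black moved) = 1/2
By total probability: P(white) = 8/13*3/5 + 5/13*1/2 = 73/130

73/130


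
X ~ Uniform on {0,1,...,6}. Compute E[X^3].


E[X^3] = (1/7) * sum(x^3 for x=0..6)
= 441/7 = 63

63


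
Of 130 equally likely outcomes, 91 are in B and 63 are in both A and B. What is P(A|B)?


P(A|B) = P(A∩B)/P(B) = (63/130)/(91/130) = 63/91 = 9/13

9/13


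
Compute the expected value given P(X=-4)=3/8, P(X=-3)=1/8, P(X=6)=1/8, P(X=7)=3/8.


E[X] = sum(x * P(x))
= -4*3/8 - 3*1/8 + 6*1/8 + 7*3/8
= 3/2

3/2


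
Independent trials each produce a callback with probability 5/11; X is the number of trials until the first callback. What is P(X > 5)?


P(X > 5) = P(first 5 trials all fail) = (1-p)^5 = (6/11)^5 = 7776/161051

7776/161051


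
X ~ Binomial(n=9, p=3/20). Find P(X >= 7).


P(X>=7) = P(X=7) + P(X=8) + P(X=9)
= 5688387/128000000000 + 1003833/512000000000 + 19683/512000000000
= 2972133/64000000000

2972133/64000000000


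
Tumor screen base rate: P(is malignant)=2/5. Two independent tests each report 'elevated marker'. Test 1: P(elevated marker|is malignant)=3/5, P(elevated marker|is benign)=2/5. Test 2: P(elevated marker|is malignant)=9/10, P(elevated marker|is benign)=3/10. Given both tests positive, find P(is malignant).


After test 1: P(+) = 3/5*2/5 + 2/5*3/5 = 12/25
P(B|+) = (6/25)/(12/25) = 1/2
After test 2 (use post1 as new prior): P(+) = 9/10*1/2 + 3/10*1/2 = 3/5
P(B|+,+) = (9/20)/(3/5) = 3/4

3/4


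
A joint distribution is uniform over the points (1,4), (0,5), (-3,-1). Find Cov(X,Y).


E[X]=-2/3, E[Y]=8/3, E[XY]=7/3
Cov(X,Y) = E[XY] - E[X]E[Y] = 7/3 + 2/3*8/3 = 37/9

37/9


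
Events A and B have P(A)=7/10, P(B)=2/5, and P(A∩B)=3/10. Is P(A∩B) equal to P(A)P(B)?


P(A)*P(B) = 7/10*2/5 = 7/25
P(A∩B) = 3/10 != 7/25, so not independent

No, A and B are not independent


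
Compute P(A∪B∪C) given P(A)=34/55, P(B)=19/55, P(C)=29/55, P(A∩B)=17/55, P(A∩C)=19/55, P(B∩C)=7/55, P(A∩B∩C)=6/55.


P(A∪B∪C) = P(A)+P(B)+P(C) - P(AB)-P(AC)-P(BC) + P(ABC)
= 34/55+19/55+29/55 - 17/55-19/55-7/55 + 6/55
= 9/11

9/11


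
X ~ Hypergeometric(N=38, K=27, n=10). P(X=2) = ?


P(X=2) = C(27,2)*C(11,8) / C(38,10)
= 351*165 / 472733756
= 57915/472733756 = 5265/42975796

5265/42975796


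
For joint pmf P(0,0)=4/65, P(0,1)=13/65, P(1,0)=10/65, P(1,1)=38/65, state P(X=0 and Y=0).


Read from table: P(X=0, Y=0) = 4/65

4/65


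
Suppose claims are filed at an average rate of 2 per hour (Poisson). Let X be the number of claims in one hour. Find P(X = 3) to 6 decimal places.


P(X=3) = e^(-2) * 2^3 / 3!
≈ 0.1353352832 * 8 / 6
≈ 0.180447

0.180447


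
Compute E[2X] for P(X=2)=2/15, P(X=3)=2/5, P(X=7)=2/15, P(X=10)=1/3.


E[2X] = sum(g(x)*P(x))
= 4*2/15 + 6*2/5 + 14*2/15 + 20*1/3
= 172/15

172/15


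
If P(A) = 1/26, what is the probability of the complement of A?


P(A') = 1 - P(A) = 1 - 1/26 = 25/26

25/26


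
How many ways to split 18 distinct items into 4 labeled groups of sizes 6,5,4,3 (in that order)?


18! = 6402373705728000
Denominator: 6!=720 * 5!=120 * 4!=24 * 3!=6
Coefficient = 6402373705728000 / 12441600 = 514594080

514594080


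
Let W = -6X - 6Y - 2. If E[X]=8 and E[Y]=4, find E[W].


E[-6X - 6Y - 2] = -6*E[X] - 6*E[Y] - 2
= (-6)*(8) + (-6)*(4) + (-2)
= -48 - 24 - 2 = -74

-74


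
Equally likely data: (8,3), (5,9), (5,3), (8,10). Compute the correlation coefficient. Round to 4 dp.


Cov(X,Y) = 0.3750, Var(X) = 2.2500, Var(Y) = 10.6875
rho = Cov/(sqrt(VarX)*sqrt(VarY)) = 0.0765

0.0765


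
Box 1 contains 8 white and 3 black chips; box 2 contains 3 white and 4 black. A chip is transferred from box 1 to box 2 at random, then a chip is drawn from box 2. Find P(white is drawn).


P(transfer white) = 8/11; P(transfer black) = 3/11
If white transferred: Urn II has 4 white of 8, so P(white|white moved) = 1/2
If black transferred: Urn II has 3 white of 8, so P(white|black moved) = 3/8
By total probability: P(white) = 8/11*1/2 + 3/11*3/8 = 41/88

41/88


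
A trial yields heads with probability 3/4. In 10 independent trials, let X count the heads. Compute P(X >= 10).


P(X>=10) = P(X=10)
= 59049/1048576
= 59049/1048576

59049/1048576


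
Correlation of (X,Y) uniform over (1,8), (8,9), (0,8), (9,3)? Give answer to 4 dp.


Cov(X,Y) = -4.7500, Var(X) = 16.2500, Var(Y) = 5.5000
rho = Cov/(sqrt(VarX)*sqrt(VarY)) = -0.5024

-0.5024


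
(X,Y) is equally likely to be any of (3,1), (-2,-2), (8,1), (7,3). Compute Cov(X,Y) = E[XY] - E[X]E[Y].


E[X]=4, E[Y]=3/4, E[XY]=9
Cov(X,Y) = E[XY] - E[X]E[Y] = 9 - 4*3/4 = 6

6


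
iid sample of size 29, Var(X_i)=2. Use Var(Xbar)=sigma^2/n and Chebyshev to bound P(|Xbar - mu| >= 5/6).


Var(Xbar) = Var(X)/n = 2/29
Chebyshev: P(|Xbar-mu| >= 5/6) <= Var(Xbar)/(5/6)^2 = (2/29)/(25/36) = 72/725

72/725


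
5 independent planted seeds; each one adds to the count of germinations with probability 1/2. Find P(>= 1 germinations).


P(at least one) = 1 - P(none)
P(none) = (1 - 1/2)^5 = (1/2)^5 = 1/32
P(at least one) = 1 - 1/32 = 31/32

31/32


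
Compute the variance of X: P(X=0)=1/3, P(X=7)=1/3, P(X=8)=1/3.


E[X] = 5, E[X^2] = 113/3
Var(X) = E[X^2] - (E[X])^2 = 113/3 - (5)^2 = 38/3

38/3


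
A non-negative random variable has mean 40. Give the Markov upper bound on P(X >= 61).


Markov: P(X >= a) <= E[X]/a
P(X >= 61) <= 40/61

40/61


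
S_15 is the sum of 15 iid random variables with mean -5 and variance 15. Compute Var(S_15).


By independence, Var(S_n) = n*Var(X_1) = 15*15 = 225

225


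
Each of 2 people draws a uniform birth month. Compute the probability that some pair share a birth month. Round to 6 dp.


P(all different) = prod((12-i)/12 for i=0..1) = 0.916667
P(at least one match) = 1 - 0.916667 = 0.083333

0.083333


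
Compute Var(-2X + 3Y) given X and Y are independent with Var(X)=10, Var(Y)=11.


Independence => Cov(X,Y)=0
Var(-2X + 3Y) = (-2)^2*Var(X) + 3^2*Var(Y)
= 4*10 + 9*11 = 139

139


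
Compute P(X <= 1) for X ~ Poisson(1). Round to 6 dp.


P(X<=1) = e^(-1)*1^0/0! + e^(-1)*1^1/1!
≈ 0.3678794412 + 0.3678794412
= 0.7357588824
≈ 0.735759

0.735759


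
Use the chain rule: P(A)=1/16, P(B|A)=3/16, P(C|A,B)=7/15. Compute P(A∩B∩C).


P(A∩B∩C) = P(A) * P(B|A) * P(C|A∩B)
= 1/16 * 3/16 * 7/15
= 3/256 * 7/15 = 7/1280

7/1280


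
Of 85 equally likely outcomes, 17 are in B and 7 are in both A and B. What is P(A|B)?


P(A|B) = P(A∩B)/P(B) = (7/85)/(17/85) = 7/17

7/17


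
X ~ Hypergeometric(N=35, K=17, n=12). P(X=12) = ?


P(X=12) = C(17,12)*C(18,0) / C(35,12)
= 6188*1 / 834451800
= 6188/834451800 = 1/134850

1/134850


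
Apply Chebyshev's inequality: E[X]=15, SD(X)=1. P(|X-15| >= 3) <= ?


k = 3/1 = 3
Chebyshev: P(|X-mu| >= k*sigma) <= 1/k^2 = 1/3^2 = 1/9

1/9


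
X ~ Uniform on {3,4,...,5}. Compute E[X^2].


E[X^2] = (1/3) * sum(x^2 for x=3..5)
= 50/3

50/3


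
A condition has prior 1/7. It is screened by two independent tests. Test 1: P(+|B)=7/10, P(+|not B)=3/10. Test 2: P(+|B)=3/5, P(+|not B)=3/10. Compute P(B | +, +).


After test 1: P(+) = 7/10*1/7 + 3/10*6/7 = 5/14
P(B|+) = (1/10)/(5/14) = 7/25
After test 2 (use post1 as new prior): P(+) = 3/5*7/25 + 3/10*18/25 = 48/125
P(B|+,+) = (21/125)/(48/125) = 7/16

7/16


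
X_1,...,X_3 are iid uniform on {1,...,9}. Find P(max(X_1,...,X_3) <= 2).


P(max <= 2) = P(all X_i <= 2) = (P(X_1 <= 2))^3
= (2/9)^3 = 8/729

8/729


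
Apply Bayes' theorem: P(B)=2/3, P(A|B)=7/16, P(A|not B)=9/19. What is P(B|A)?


P(A) = P(A|B)P(B) + P(A|B')P(B') = 7/16*2/3 + 9/19*1/3 = 205/456
P(B|A) = P(A|B)P(B)/P(A) = (7/24)/(205/456) = 133/205

133/205


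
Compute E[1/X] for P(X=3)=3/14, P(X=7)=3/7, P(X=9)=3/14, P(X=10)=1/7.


E[1/X] = sum(g(x)*P(x))
= 1/3*3/14 + 1/7*3/7 + 1/9*3/14 + 1/10*1/7
= 251/1470

251/1470


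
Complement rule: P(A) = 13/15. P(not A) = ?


P(A') = 1 - P(A) = 1 - 13/15 = 2/15

2/15


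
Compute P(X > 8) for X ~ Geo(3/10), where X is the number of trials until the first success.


P(X > 8) = P(first 8 trials all fail) = (1-p)^8 = (7/10)^8 = 5764801/100000000

5764801/100000000


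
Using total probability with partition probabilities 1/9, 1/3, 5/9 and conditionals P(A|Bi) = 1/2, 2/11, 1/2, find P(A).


P(A) = P(A|B1)P(B1) + P(A|B2)P(B2) + P(A|B3)P(B3)
= 1/2*1/9 + 2/11*1/3 + 1/2*5/9
= 1/18 + 2/33 + 5/18 = 13/33

13/33


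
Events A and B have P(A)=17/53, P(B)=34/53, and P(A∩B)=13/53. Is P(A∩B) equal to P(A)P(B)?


P(A)*P(B) = 17/53*34/53 = 578/2809
P(A∩B) = 13/53 != 578/2809, so not independent

No, A and B are not independent


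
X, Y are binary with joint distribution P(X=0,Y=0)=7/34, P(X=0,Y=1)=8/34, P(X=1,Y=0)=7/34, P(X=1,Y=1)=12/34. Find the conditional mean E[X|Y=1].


P(Y=1) = 20/34
E[X|Y=1] = (0*8 + 1*12)/20 = 12/20 = 3/5

3/5
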